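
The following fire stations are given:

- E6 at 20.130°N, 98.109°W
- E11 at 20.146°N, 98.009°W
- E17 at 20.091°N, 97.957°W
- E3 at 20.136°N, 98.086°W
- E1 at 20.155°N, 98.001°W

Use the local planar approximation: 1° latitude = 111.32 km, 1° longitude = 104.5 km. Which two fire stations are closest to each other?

Pairwise distances:
E6–E11: √((0.016·111.32)² + (0.100·104.5)²) = √(3.17239 + 109.20250) = 10.601 km
E6–E17: √((-0.039·111.32)² + (0.152·104.5)²) = √(18.84845 + 252.30146) = 16.467 km
E6–E3: √((0.006·111.32)² + (0.023·104.5)²) = √(0.44612 + 5.77681) = 2.495 km
E6–E1: √((0.025·111.32)² + (0.108·104.5)²) = √(7.74509 + 127.37380) = 11.624 km
E11–E17: √((-0.055·111.32)² + (0.052·104.5)²) = √(37.48623 + 29.52836) = 8.186 km
E11–E3: √((-0.010·111.32)² + (-0.077·104.5)²) = √(1.23921 + 64.74616) = 8.123 km
E11–E1: √((0.009·111.32)² + (0.008·104.5)²) = √(1.00376 + 0.69890) = 1.305 km
E17–E3: √((0.045·111.32)² + (-0.129·104.5)²) = √(25.09409 + 181.72388) = 14.381 km
E17–E1: √((0.064·111.32)² + (-0.044·104.5)²) = √(50.75822 + 21.14160) = 8.479 km
E3–E1: √((0.019·111.32)² + (0.085·104.5)²) = √(4.47356 + 78.89881) = 9.131 km
Closest pair: E11–E1 at 1.305 km.

E11 and E1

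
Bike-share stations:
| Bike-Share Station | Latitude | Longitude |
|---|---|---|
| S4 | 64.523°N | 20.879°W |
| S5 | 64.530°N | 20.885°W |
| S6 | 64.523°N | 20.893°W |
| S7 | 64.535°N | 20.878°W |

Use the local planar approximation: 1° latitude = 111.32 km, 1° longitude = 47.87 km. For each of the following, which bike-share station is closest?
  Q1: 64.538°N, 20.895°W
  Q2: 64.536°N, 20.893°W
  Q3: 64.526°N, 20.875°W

Q1 at 64.538°N, 20.895°W:
  S4: 1.837 km
  S5: 1.011 km
  S6: 1.673 km
  S7: 0.880 km
  → nearest: S7 (0.880 km)
Q2 at 64.536°N, 20.893°W:
  S4: 1.595 km
  S5: 0.770 km
  S6: 1.447 km
  S7: 0.727 km
  → nearest: S7 (0.727 km)
Q3 at 64.526°N, 20.875°W:
  S4: 0.385 km
  S5: 0.654 km
  S6: 0.924 km
  S7: 1.012 km
  → nearest: S4 (0.385 km)

Q1→S7; Q2→S7; Q3→S4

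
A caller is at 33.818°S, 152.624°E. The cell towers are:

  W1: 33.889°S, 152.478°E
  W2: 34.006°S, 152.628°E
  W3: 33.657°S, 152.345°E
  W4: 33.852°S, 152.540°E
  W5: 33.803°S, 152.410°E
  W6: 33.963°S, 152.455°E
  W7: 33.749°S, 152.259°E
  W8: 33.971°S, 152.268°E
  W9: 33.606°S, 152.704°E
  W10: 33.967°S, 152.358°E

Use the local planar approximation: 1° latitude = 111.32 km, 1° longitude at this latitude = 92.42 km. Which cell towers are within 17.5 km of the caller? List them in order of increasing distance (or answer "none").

Distances from 33.818°S, 152.624°E:
W1: √((-0.071·111.32)² + (-0.146·92.42)²) = √(62.46879 + 182.06968) = 15.638 km
W2: √((-0.188·111.32)² + (0.004·92.42)²) = √(437.98788 + 0.13666) = 20.931 km
W3: √((0.161·111.32)² + (-0.279·92.42)²) = √(321.21672 + 664.87551) = 31.402 km
W4: √((-0.034·111.32)² + (-0.084·92.42)²) = √(14.32532 + 60.26852) = 8.637 km
W5: √((0.015·111.32)² + (-0.214·92.42)²) = √(2.78823 + 391.16454) = 19.848 km
W6: √((-0.145·111.32)² + (-0.169·92.42)²) = √(260.54479 + 243.95254) = 22.461 km
W7: √((0.069·111.32)² + (-0.365·92.42)²) = √(58.99899 + 1137.93553) = 34.597 km
W8: √((-0.153·111.32)² + (-0.356·92.42)²) = √(290.08766 + 1082.51002) = 37.049 km
W9: √((0.212·111.32)² + (0.080·92.42)²) = √(556.95245 + 54.66532) = 24.731 km
W10: √((-0.149·111.32)² + (-0.266·92.42)²) = √(275.11795 + 604.35929) = 29.656 km
Threshold 17.5 km: W4 (8.637 km), W1 (15.638 km) are within range.

W4, W1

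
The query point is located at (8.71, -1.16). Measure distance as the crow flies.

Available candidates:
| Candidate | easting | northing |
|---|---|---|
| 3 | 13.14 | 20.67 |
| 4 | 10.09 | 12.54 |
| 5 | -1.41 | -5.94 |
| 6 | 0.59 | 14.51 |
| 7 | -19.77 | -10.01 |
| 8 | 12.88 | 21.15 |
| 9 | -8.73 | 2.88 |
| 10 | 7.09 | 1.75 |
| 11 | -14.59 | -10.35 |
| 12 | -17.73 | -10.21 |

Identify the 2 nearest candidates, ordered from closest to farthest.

10, 5

Distances from (8.71, -1.16):
3: √((4.43)² + (21.83)²) = √(19.6249 + 476.5489) = 22.27
4: √((1.38)² + (13.70)²) = √(1.9044 + 187.6900) = 13.77
5: √((-10.12)² + (-4.78)²) = √(102.4144 + 22.8484) = 11.19
6: √((-8.12)² + (15.67)²) = √(65.9344 + 245.5489) = 17.65
7: √((-28.48)² + (-8.85)²) = √(811.1104 + 78.3225) = 29.82
8: √((4.17)² + (22.31)²) = √(17.3889 + 497.7361) = 22.70
9: √((-17.44)² + (4.04)²) = √(304.1536 + 16.3216) = 17.90
10: √((-1.62)² + (2.91)²) = √(2.6244 + 8.4681) = 3.33
11: √((-23.30)² + (-9.19)²) = √(542.8900 + 84.4561) = 25.05
12: √((-26.44)² + (-9.05)²) = √(699.0736 + 81.9025) = 27.95
Sorted: 10 (3.33) < 5 (11.19) < 4 (13.77) < 6 (17.65) < …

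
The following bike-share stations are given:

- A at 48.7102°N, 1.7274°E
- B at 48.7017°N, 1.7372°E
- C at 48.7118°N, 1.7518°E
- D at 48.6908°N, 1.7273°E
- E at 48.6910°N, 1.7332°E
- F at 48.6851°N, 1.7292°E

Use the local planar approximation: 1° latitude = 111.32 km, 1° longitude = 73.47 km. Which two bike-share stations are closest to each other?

Pairwise distances:
A–B: 1.1890 km
A–C: 1.8015 km
A–D: 2.1596 km
A–E: 2.1794 km
A–F: 2.7973 km
B–C: 1.5539 km
B–D: 1.4147 km
B–E: 1.2268 km
B–F: 1.9391 km
C–D: 2.9504 km
C–E: 2.6886 km
C–F: 3.4046 km
D–E: 0.4340 km
D–F: 0.6497 km
E–F: 0.7195 km
Closest pair: D–E at 0.4340 km.

D and E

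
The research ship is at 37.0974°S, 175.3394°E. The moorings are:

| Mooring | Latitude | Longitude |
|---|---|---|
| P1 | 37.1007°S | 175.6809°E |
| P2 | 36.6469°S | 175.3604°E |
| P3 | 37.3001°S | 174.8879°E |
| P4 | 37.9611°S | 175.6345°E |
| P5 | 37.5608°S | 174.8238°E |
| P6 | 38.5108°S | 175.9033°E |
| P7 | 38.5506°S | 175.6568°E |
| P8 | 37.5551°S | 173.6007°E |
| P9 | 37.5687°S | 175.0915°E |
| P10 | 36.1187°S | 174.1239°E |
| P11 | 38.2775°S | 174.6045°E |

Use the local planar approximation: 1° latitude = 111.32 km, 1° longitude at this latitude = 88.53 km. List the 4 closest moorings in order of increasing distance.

P1, P3, P2, P9

Distances from 37.0974°S, 175.3394°E:
P1: √((-0.0033·111.32)² + (0.3415·88.53)²) = √(0.134950 + 914.033987) = 30.2352 km
P2: √((0.4505·111.32)² + (0.0210·88.53)²) = √(2514.988398 + 3.456364) = 50.1841 km
P3: √((-0.2027·111.32)² + (-0.4515·88.53)²) = √(509.159549 + 1597.704424) = 45.9006 km
P4: √((-0.8637·111.32)² + (0.2951·88.53)²) = √(9244.261762 + 682.526232) = 99.6333 km
P5: √((-0.4634·111.32)² + (-0.5156·88.53)²) = √(2661.083206 + 2083.563524) = 68.8814 km
P6: √((-1.4134·111.32)² + (0.5639·88.53)²) = √(24755.777420 + 2492.212774) = 165.0697 km
P7: √((-1.4532·111.32)² + (0.3174·88.53)²) = √(26169.605373 + 789.577517) = 164.1925 km
P8: √((-0.4577·111.32)² + (-1.7387·88.53)²) = √(2596.021113 + 23693.555501) = 162.1406 km
P9: √((-0.4713·111.32)² + (-0.2479·88.53)²) = √(2752.588397 + 481.652681) = 56.8704 km
P10: √((0.9787·111.32)² + (-1.2155·88.53)²) = √(11869.859325 + 11579.527935) = 153.1319 km
P11: √((-1.1801·111.32)² + (-0.7349·88.53)²) = √(17257.743747 + 4232.894294) = 146.5969 km
Sorted: P1 (30.2352 km) < P3 (45.9006 km) < P2 (50.1841 km) < P9 (56.8704 km) < P5 (68.8814 km) < P4 (99.6333 km) < …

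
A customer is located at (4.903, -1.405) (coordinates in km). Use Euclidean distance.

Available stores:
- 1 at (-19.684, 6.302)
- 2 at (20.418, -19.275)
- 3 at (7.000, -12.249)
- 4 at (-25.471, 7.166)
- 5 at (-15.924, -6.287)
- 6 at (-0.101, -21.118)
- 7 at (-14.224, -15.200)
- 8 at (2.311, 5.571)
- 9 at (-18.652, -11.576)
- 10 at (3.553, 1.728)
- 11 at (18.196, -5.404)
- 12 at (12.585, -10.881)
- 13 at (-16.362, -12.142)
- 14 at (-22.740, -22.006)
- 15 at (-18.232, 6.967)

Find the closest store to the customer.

10

Distances from (4.903, -1.405):
1: √((-24.587)² + (7.707)²) = √(604.52057 + 59.39785) = 25.767 km
2: √((15.515)² + (-17.870)²) = √(240.71523 + 319.33690) = 23.665 km
3: √((2.097)² + (-10.844)²) = √(4.39741 + 117.59234) = 11.045 km
4: √((-30.374)² + (8.571)²) = √(922.57988 + 73.46204) = 31.560 km
5: √((-20.827)² + (-4.882)²) = √(433.76393 + 23.83392) = 21.392 km
6: √((-5.004)² + (-19.713)²) = √(25.04002 + 388.60237) = 20.338 km
7: √((-19.127)² + (-13.795)²) = √(365.84213 + 190.30202) = 23.583 km
8: √((-2.592)² + (6.976)²) = √(6.71846 + 48.66458) = 7.442 km
9: √((-23.555)² + (-10.171)²) = √(554.83803 + 103.44924) = 25.657 km
10: √((-1.350)² + (3.133)²) = √(1.82250 + 9.81569) = 3.411 km
11: √((13.293)² + (-3.999)²) = √(176.70385 + 15.99200) = 13.881 km
12: √((7.682)² + (-9.476)²) = √(59.01312 + 89.79458) = 12.199 km
13: √((-21.265)² + (-10.737)²) = √(452.20022 + 115.28317) = 23.822 km
14: √((-27.643)² + (-20.601)²) = √(764.13545 + 424.40120) = 34.475 km
15: √((-23.135)² + (8.372)²) = √(535.22822 + 70.09038) = 24.603 km
Minimum: 10 at 3.411 km.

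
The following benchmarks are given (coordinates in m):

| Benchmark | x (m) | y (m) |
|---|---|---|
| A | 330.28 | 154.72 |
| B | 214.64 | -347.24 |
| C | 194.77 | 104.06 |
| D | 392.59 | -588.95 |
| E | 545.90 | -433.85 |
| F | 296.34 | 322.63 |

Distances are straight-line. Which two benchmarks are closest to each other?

Pairwise distances:
A–B: 515.11 m
A–C: 144.67 m
A–D: 746.28 m
A–E: 626.82 m
A–F: 171.31 m
B–C: 451.74 m
B–D: 300.15 m
B–E: 342.40 m
B–F: 674.83 m
C–D: 720.69 m
C–E: 642.37 m
C–F: 241.02 m
D–E: 218.08 m
D–F: 916.65 m
E–F: 796.58 m
Closest pair: A–C at 144.67 m.

A and C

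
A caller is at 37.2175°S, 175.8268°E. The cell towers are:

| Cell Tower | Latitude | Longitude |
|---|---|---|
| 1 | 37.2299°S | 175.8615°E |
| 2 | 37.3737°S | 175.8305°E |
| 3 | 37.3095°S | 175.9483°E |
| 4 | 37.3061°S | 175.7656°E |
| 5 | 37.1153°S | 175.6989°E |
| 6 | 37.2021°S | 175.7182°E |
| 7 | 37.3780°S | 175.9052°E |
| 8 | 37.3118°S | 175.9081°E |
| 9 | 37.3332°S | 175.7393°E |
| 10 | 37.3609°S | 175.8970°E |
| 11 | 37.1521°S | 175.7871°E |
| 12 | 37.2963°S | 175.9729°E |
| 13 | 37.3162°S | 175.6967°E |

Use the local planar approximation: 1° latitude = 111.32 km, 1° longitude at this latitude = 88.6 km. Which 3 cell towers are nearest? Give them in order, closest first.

Distances from 37.2175°S, 175.8268°E:
1: √((-0.0124·111.32)² + (0.0347·88.6)²) = √(1.905416 + 9.452058) = 3.3701 km
2: √((-0.1562·111.32)² + (0.0037·88.6)²) = √(302.348943 + 0.107466) = 17.3913 km
3: √((-0.0920·111.32)² + (0.1215·88.6)²) = √(104.887093 + 115.883072) = 14.8583 km
4: √((-0.0886·111.32)² + (-0.0612·88.6)²) = √(97.277822 + 29.401554) = 11.2552 km
5: √((0.1022·111.32)² + (-0.1279·88.6)²) = √(129.433945 + 128.412864) = 16.0576 km
6: √((0.0154·111.32)² + (-0.1086·88.6)²) = √(2.938920 + 92.582114) = 9.7735 km
7: √((-0.1605·111.32)² + (0.0784·88.6)²) = √(319.224686 + 48.250250) = 19.1696 km
8: √((-0.0943·111.32)² + (0.0813·88.6)²) = √(110.197002 + 51.885802) = 12.7312 km
9: √((-0.1157·111.32)² + (-0.0875·88.6)²) = √(165.887290 + 60.101256) = 15.0329 km
10: √((-0.1434·111.32)² + (0.0702·88.6)²) = √(254.826564 + 38.684917) = 17.1322 km
11: √((0.0654·111.32)² + (-0.0397·88.6)²) = √(53.003176 + 12.372243) = 8.0855 km
12: √((-0.0788·111.32)² + (0.1461·88.6)²) = √(76.948265 + 167.559045) = 15.6367 km
13: √((-0.0987·111.32)² + (-0.1301·88.6)²) = √(120.720410 + 132.868501) = 15.9245 km
Sorted: 1 (3.3701 km) < 11 (8.0855 km) < 6 (9.7735 km) < 4 (11.2552 km) < 8 (12.7312 km) < …

1, 11, 6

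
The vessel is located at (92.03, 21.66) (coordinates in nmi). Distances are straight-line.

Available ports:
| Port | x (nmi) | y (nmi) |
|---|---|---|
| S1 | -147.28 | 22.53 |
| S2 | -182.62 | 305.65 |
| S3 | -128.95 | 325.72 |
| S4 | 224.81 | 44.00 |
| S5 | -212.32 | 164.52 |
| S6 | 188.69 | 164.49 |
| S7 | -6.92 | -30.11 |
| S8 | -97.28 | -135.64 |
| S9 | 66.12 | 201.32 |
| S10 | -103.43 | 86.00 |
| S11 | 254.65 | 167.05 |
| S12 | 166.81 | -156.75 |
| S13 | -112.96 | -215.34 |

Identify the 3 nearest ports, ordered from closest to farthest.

Distances from (92.03, 21.66):
S1: √((-239.31)² + (0.87)²) = √(57269.2761 + 0.7569) = 239.31 nmi
S2: √((-274.65)² + (283.99)²) = √(75432.6225 + 80650.3201) = 395.07 nmi
S3: √((-220.98)² + (304.06)²) = √(48832.1604 + 92452.4836) = 375.88 nmi
S4: √((132.78)² + (22.34)²) = √(17630.5284 + 499.0756) = 134.65 nmi
S5: √((-304.35)² + (142.86)²) = √(92628.9225 + 20408.9796) = 336.21 nmi
S6: √((96.66)² + (142.83)²) = √(9343.1556 + 20400.4089) = 172.46 nmi
S7: √((-98.95)² + (-51.77)²) = √(9791.1025 + 2680.1329) = 111.67 nmi
S8: √((-189.31)² + (-157.30)²) = √(35838.2761 + 24743.2900) = 246.13 nmi
S9: √((-25.91)² + (179.66)²) = √(671.3281 + 32277.7156) = 181.52 nmi
S10: √((-195.46)² + (64.34)²) = √(38204.6116 + 4139.6356) = 205.78 nmi
S11: √((162.62)² + (145.39)²) = √(26445.2644 + 21138.2521) = 218.14 nmi
S12: √((74.78)² + (-178.41)²) = √(5592.0484 + 31830.1281) = 193.45 nmi
S13: √((-204.99)² + (-237.00)²) = √(42020.9001 + 56169.0000) = 313.35 nmi
Sorted: S7 (111.67 nmi) < S4 (134.65 nmi) < S6 (172.46 nmi) < S9 (181.52 nmi) < S12 (193.45 nmi) < …

S7, S4, S6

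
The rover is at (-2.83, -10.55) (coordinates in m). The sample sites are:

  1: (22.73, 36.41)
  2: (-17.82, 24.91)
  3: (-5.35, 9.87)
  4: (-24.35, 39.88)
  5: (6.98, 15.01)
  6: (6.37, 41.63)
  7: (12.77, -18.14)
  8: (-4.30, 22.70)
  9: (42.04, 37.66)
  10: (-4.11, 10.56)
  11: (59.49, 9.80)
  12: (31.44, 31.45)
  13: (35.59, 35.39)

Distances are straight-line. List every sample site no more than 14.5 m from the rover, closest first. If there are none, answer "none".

none

Distances from (-2.83, -10.55):
1: 53.47 m
2: 38.50 m
3: 20.57 m
4: 54.83 m
5: 27.38 m
6: 52.98 m
7: 17.35 m
8: 33.28 m
9: 65.86 m
10: 21.15 m
11: 65.56 m
12: 54.21 m
13: 59.89 m
Threshold 14.5 m: none within range.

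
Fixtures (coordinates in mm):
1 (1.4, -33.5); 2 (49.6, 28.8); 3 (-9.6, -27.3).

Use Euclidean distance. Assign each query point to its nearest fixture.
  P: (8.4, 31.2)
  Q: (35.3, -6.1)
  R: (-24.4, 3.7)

P at (8.4, 31.2):
  1: √((-7.0)² + (-64.7)²) = √(49.000 + 4186.090) = 65.1 mm
  2: √((41.2)² + (-2.4)²) = √(1697.440 + 5.760) = 41.3 mm
  3: √((-18.0)² + (-58.5)²) = √(324.000 + 3422.250) = 61.2 mm
  → nearest: 2 (41.3 mm)
Q at (35.3, -6.1):
  1: √((-33.9)² + (-27.4)²) = √(1149.210 + 750.760) = 43.6 mm
  2: √((14.3)² + (34.9)²) = √(204.490 + 1218.010) = 37.7 mm
  3: √((-44.9)² + (-21.2)²) = √(2016.010 + 449.440) = 49.7 mm
  → nearest: 2 (37.7 mm)
R at (-24.4, 3.7):
  1: √((25.8)² + (-37.2)²) = √(665.640 + 1383.840) = 45.3 mm
  2: √((74.0)² + (25.1)²) = √(5476.000 + 630.010) = 78.1 mm
  3: √((14.8)² + (-31.0)²) = √(219.040 + 961.000) = 34.4 mm
  → nearest: 3 (34.4 mm)

P→2; Q→2; R→3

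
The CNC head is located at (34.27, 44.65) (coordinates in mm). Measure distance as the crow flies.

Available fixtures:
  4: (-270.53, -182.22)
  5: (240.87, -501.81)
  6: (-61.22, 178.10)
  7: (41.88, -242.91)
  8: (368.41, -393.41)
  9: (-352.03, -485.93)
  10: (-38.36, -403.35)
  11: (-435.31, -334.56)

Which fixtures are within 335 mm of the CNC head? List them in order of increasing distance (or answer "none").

6, 7

Distances from (34.27, 44.65):
4: 379.96 mm
5: 584.21 mm
6: 164.10 mm
7: 287.66 mm
8: 550.95 mm
9: 656.31 mm
10: 453.85 mm
11: 603.58 mm
Threshold 335 mm: 6 (164.10 mm), 7 (287.66 mm) are within range.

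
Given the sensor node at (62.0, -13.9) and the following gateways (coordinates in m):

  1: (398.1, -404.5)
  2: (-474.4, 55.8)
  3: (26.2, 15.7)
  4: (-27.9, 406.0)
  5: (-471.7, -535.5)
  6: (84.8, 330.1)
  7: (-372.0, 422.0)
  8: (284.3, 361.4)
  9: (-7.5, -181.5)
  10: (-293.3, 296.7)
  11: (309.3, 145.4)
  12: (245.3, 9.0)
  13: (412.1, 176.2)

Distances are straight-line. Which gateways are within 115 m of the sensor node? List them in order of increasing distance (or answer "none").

Distances from (62.0, -13.9):
1: 515.3 m
2: 540.9 m
3: 46.5 m
4: 429.4 m
5: 746.3 m
6: 344.8 m
7: 615.1 m
8: 436.2 m
9: 181.4 m
10: 471.9 m
11: 294.2 m
12: 184.7 m
13: 398.4 m
Threshold 115 m: 3 (46.5 m) is within range.

3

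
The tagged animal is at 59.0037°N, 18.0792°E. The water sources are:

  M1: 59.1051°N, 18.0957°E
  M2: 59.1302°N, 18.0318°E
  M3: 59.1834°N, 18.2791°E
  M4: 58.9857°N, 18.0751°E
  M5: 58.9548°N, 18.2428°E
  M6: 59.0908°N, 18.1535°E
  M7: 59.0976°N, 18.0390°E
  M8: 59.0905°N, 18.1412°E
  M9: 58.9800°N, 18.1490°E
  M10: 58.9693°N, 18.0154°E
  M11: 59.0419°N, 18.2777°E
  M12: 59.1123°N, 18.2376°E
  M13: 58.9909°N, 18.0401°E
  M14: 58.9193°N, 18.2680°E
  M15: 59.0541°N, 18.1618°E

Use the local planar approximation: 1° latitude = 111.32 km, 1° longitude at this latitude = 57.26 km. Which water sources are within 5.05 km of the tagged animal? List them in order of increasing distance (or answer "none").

Distances from 59.0037°N, 18.0792°E:
M1: √((0.1014·111.32)² + (0.0165·57.26)²) = √(127.415512 + 0.892628) = 11.3273 km
M2: √((0.1265·111.32)² + (-0.0474·57.26)²) = √(198.302161 + 7.366469) = 14.3412 km
M3: √((0.1797·111.32)² + (0.1999·57.26)²) = √(400.168178 + 131.017188) = 23.0475 km
M4: √((-0.0180·111.32)² + (-0.0041·57.26)²) = √(4.015054 + 0.055115) = 2.0175 km
M5: √((-0.0489·111.32)² + (0.1636·57.26)²) = √(29.632215 + 87.754478) = 10.8345 km
M6: √((0.0871·111.32)² + (0.0743·57.26)²) = √(94.011873 + 18.100073) = 10.5883 km
M7: √((0.0939·111.32)² + (-0.0402·57.26)²) = √(109.264122 + 5.298523) = 10.7034 km
M8: √((0.0868·111.32)² + (0.0620·57.26)²) = √(93.365375 + 12.603352) = 10.2941 km
M9: √((-0.0237·111.32)² + (0.0698·57.26)²) = √(6.960542 + 15.973995) = 4.7890 km
M10: √((-0.0344·111.32)² + (-0.0638·57.26)²) = √(14.664366 + 13.345783) = 5.2925 km
M11: √((0.0382·111.32)² + (0.1985·57.26)²) = √(18.083110 + 129.188457) = 12.1355 km
M12: √((0.1086·111.32)² + (0.1584·57.26)²) = √(146.152432 + 82.264610) = 15.1135 km
M13: √((-0.0128·111.32)² + (-0.0391·57.26)²) = √(2.030329 + 5.012521) = 2.6538 km
M14: √((-0.0844·111.32)² + (0.1888·57.26)²) = √(88.273691 + 116.870975) = 14.3229 km
M15: √((0.0504·111.32)² + (0.0826·57.26)²) = √(31.478024 + 22.369835) = 7.3381 km
Threshold 5.05 km: M4 (2.0175 km), M13 (2.6538 km), M9 (4.7890 km) are within range.

M4, M13, M9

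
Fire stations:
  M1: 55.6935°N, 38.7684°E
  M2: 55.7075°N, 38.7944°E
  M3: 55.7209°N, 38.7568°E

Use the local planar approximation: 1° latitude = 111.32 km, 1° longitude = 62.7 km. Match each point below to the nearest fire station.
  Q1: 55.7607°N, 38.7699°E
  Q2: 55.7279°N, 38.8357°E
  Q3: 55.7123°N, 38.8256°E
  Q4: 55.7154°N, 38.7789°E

Q1 at 55.7607°N, 38.7699°E:
  M1: 7.4813 km
  M2: 6.1182 km
  M3: 4.5060 km
  → nearest: M3 (4.5060 km)
Q2 at 55.7279°N, 38.8357°E:
  M1: 5.6983 km
  M2: 3.4442 km
  M3: 5.0080 km
  → nearest: M2 (3.4442 km)
Q3 at 55.7123°N, 38.8256°E:
  M1: 4.1524 km
  M2: 2.0279 km
  M3: 4.4187 km
  → nearest: M2 (2.0279 km)
Q4 at 55.7154°N, 38.7789°E:
  M1: 2.5252 km
  M2: 1.3107 km
  M3: 1.5149 km
  → nearest: M2 (1.3107 km)

Q1→M3; Q2→M2; Q3→M2; Q4→M2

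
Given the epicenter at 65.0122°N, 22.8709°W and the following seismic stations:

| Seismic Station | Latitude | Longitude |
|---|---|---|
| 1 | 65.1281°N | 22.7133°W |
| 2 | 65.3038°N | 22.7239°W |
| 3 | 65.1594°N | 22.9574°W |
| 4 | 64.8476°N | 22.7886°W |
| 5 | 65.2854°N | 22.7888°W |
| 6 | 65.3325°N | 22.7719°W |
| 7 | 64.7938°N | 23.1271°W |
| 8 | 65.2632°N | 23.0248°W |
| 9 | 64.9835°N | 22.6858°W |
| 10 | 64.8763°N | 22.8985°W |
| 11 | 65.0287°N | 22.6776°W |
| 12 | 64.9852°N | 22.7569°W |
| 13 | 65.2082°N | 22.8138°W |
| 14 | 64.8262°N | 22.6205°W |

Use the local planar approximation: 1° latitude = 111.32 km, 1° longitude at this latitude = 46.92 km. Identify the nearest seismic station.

Distances from 65.0122°N, 22.8709°W:
1: √((0.1159·111.32)² + (0.1576·46.92)²) = √(166.461294 + 54.679991) = 14.8708 km
2: √((0.2916·111.32)² + (0.1470·46.92)²) = √(1053.710808 + 47.571920) = 33.1856 km
3: √((0.1472·111.32)² + (-0.0865·46.92)²) = √(268.510959 + 16.472072) = 16.8814 km
4: √((-0.1646·111.32)² + (0.0823·46.92)²) = √(335.742297 + 14.911306) = 18.7257 km
5: √((0.2732·111.32)² + (0.0821·46.92)²) = √(924.927699 + 14.838921) = 30.6556 km
6: √((0.3203·111.32)² + (0.0990·46.92)²) = √(1271.335788 + 21.576768) = 35.9571 km
7: √((-0.2184·111.32)² + (-0.2562·46.92)²) = √(591.087348 + 144.502133) = 27.1218 km
8: √((0.2510·111.32)² + (-0.1539·46.92)²) = √(780.717363 + 52.142668) = 28.8593 km
9: √((-0.0287·111.32)² + (0.1851·46.92)²) = √(10.207284 + 75.427349) = 9.2539 km
10: √((-0.1359·111.32)² + (-0.0276·46.92)²) = √(228.868123 + 1.677004) = 15.1837 km
11: √((0.0165·111.32)² + (0.1933·46.92)²) = √(3.373761 + 82.258297) = 9.2538 km
12: √((-0.0270·111.32)² + (0.1140·46.92)²) = √(9.033872 + 28.610517) = 6.1355 km
13: √((0.1960·111.32)² + (0.0571·46.92)²) = √(476.056542 + 7.177748) = 21.9826 km
14: √((-0.1860·111.32)² + (0.2504·46.92)²) = √(428.718558 + 138.033550) = 23.8066 km
Minimum: 12 at 6.1355 km.

12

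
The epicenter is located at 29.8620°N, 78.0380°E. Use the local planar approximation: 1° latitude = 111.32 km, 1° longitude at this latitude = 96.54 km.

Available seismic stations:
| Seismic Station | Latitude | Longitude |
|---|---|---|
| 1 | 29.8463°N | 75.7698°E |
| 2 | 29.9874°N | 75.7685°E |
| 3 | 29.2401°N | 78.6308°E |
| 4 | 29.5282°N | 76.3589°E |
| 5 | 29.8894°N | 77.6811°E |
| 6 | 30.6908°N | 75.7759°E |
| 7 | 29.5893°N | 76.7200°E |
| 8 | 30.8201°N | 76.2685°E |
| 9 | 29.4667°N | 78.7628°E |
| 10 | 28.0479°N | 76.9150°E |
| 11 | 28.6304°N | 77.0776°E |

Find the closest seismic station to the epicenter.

Distances from 29.8620°N, 78.0380°E:
1: 218.9790 km
2: 219.5418 km
3: 89.8216 km
4: 166.3048 km
5: 34.5899 km
6: 237.0727 km
7: 130.8109 km
8: 201.3889 km
9: 82.6591 km
10: 229.2067 km
11: 165.5093 km
Minimum: 5 at 34.5899 km.

5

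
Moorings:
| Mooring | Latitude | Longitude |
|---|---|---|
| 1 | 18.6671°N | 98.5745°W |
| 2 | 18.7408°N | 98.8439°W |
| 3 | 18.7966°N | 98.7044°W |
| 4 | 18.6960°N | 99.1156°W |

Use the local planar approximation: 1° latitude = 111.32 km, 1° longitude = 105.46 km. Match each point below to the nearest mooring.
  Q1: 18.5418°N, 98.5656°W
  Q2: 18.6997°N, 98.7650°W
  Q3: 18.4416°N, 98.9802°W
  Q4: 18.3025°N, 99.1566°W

Q1 at 18.5418°N, 98.5656°W:
  1: √((0.1253·111.32)² + (-0.0089·105.46)²) = √(194.557751 + 0.880959) = 13.9799 km
  2: √((0.1990·111.32)² + (-0.2783·105.46)²) = √(490.741231 + 861.394207) = 36.7714 km
  3: √((0.2548·111.32)² + (-0.1388·105.46)²) = √(804.535557 + 214.266594) = 31.9187 km
  4: √((0.1542·111.32)² + (-0.5500·105.46)²) = √(294.655901 + 3364.348009) = 60.4897 km
  → nearest: 1 (13.9799 km)
Q2 at 18.6997°N, 98.7650°W:
  1: √((-0.0326·111.32)² + (0.1905·105.46)²) = √(13.169873 + 403.613323) = 20.4153 km
  2: √((0.0411·111.32)² + (-0.0789·105.46)²) = √(20.932931 + 69.235613) = 9.4957 km
  3: √((0.0969·111.32)² + (0.0606·105.46)²) = √(116.357384 + 40.843296) = 12.5380 km
  4: √((-0.0037·111.32)² + (-0.3506·105.46)²) = √(0.169648 + 1367.097086) = 36.9766 km
  → nearest: 2 (9.4957 km)
Q3 at 18.4416°N, 98.9802°W:
  1: √((0.2255·111.32)² + (0.4057·105.46)²) = √(630.143539 + 1830.566665) = 49.6055 km
  2: √((0.2992·111.32)² + (0.1363·105.46)²) = √(1109.352519 + 206.617568) = 36.2763 km
  3: √((0.3550·111.32)² + (0.2758·105.46)²) = √(1561.719746 + 845.987717) = 49.0684 km
  4: √((0.2544·111.32)² + (-0.1354·105.46)²) = √(802.011525 + 203.897952) = 31.7161 km
  → nearest: 4 (31.7161 km)
Q4 at 18.3025°N, 99.1566°W:
  1: √((0.3646·111.32)² + (0.5821·105.46)²) = √(1647.326648 + 3768.519202) = 73.5924 km
  2: √((0.4383·111.32)² + (0.3127·105.46)²) = √(2380.615937 + 1087.505085) = 58.8908 km
  3: √((0.4941·111.32)² + (0.4522·105.46)²) = √(3025.353330 + 2274.241866) = 72.7983 km
  4: √((0.3935·111.32)² + (0.0410·105.46)²) = √(1918.827212 + 18.695765) = 44.0173 km
  → nearest: 4 (44.0173 km)

Q1→1; Q2→2; Q3→4; Q4→4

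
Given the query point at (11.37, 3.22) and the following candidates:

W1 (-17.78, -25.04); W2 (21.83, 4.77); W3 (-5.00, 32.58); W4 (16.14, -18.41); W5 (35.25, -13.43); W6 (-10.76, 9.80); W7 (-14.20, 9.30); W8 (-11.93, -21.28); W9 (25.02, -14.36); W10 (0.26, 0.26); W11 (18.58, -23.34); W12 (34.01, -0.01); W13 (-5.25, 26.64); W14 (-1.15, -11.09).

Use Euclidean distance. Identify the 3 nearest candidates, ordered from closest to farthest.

W2, W10, W14

Distances from (11.37, 3.22):
W1: 40.60
W2: 10.57
W3: 33.62
W4: 22.15
W5: 29.11
W6: 23.09
W7: 26.28
W8: 33.81
W9: 22.26
W10: 11.50
W11: 27.52
W12: 22.87
W13: 28.72
W14: 19.01
Sorted: W2 (10.57) < W10 (11.50) < W14 (19.01) < W4 (22.15) < W9 (22.26) < …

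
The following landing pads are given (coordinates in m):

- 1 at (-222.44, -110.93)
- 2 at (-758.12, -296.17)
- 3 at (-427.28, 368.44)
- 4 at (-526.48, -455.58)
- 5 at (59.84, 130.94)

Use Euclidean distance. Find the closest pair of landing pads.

Pairwise distances:
1–2: √((-535.68)² + (-185.24)²) = √(286953.0624 + 34313.8576) = 566.80 m
1–3: √((-204.84)² + (479.37)²) = √(41959.4256 + 229795.5969) = 521.30 m
1–4: √((-304.04)² + (-344.65)²) = √(92440.3216 + 118783.6225) = 459.59 m
1–5: √((282.28)² + (241.87)²) = √(79681.9984 + 58501.0969) = 371.73 m
2–3: √((330.84)² + (664.61)²) = √(109455.1056 + 441706.4521) = 742.40 m
2–4: √((231.64)² + (-159.41)²) = √(53657.0896 + 25411.5481) = 281.19 m
2–5: √((817.96)² + (427.11)²) = √(669058.5616 + 182422.9521) = 922.76 m
3–4: √((-99.20)² + (-824.02)²) = √(9840.6400 + 679008.9604) = 829.97 m
3–5: √((487.12)² + (-237.50)²) = √(237285.8944 + 56406.2500) = 541.93 m
4–5: √((586.32)² + (586.52)²) = √(343771.1424 + 344005.7104) = 829.32 m
Closest pair: 2–4 at 281.19 m.

2 and 4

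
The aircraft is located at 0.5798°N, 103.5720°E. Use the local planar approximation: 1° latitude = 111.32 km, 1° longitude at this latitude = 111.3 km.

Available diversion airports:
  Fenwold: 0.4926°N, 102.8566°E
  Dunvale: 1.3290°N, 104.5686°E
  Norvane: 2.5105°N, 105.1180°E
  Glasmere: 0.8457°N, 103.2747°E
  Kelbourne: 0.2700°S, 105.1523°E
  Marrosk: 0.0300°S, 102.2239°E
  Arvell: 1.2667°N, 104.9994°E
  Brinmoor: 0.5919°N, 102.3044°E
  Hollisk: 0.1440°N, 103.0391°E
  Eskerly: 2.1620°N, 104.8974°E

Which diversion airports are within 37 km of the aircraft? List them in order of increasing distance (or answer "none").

Distances from 0.5798°N, 103.5720°E:
Fenwold: √((-0.0872·111.32)² + (-0.7154·111.3)²) = √(94.227868 + 6339.984561) = 80.2135 km
Dunvale: √((0.7492·111.32)² + (0.9966·111.3)²) = √(6955.717460 + 12303.596910) = 138.7779 km
Norvane: √((1.9307·111.32)² + (1.5460·111.3)²) = √(46192.980867 + 29608.016072) = 275.3198 km
Glasmere: √((0.2659·111.32)² + (-0.2973·111.3)²) = √(876.159290 + 1094.914348) = 44.3968 km
Kelbourne: √((-0.8498·111.32)² + (1.5803·111.3)²) = √(8949.110051 + 30936.373961) = 199.7135 km
Marrosk: √((-0.6098·111.32)² + (-1.3481·111.3)²) = √(4608.093000 + 22513.060895) = 164.6850 km
Arvell: √((0.6869·111.32)² + (1.4274·111.3)²) = √(5847.004500 + 25239.556159) = 176.3138 km
Brinmoor: √((0.0121·111.32)² + (-1.2676·111.3)²) = √(1.814334 + 19904.661196) = 141.0903 km
Hollisk: √((-0.4358·111.32)² + (-0.5329·111.3)²) = √(2353.536008 + 3517.886061) = 76.6252 km
Eskerly: √((1.5822·111.32)² + (1.3254·111.3)²) = √(31021.954439 + 21761.271190) = 229.7460 km
Threshold 37 km: none within range.

none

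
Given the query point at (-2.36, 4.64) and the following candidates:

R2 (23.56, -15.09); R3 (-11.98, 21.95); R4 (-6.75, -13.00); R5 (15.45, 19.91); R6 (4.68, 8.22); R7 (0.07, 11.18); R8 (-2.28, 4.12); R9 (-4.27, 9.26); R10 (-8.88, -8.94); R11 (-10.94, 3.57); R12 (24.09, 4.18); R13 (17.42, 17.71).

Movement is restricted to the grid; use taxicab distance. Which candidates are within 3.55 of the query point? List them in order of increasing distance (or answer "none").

Distances from (-2.36, 4.64):
R2: |25.92| + |-19.73| = 25.92 + 19.73 = 45.65
R3: |-9.62| + |17.31| = 9.62 + 17.31 = 26.93
R4: |-4.39| + |-17.64| = 4.39 + 17.64 = 22.03
R5: |17.81| + |15.27| = 17.81 + 15.27 = 33.08
R6: |7.04| + |3.58| = 7.04 + 3.58 = 10.62
R7: |2.43| + |6.54| = 2.43 + 6.54 = 8.97
R8: |0.08| + |-0.52| = 0.08 + 0.52 = 0.60
R9: |-1.91| + |4.62| = 1.91 + 4.62 = 6.53
R10: |-6.52| + |-13.58| = 6.52 + 13.58 = 20.10
R11: |-8.58| + |-1.07| = 8.58 + 1.07 = 9.65
R12: |26.45| + |-0.46| = 26.45 + 0.46 = 26.91
R13: |19.78| + |13.07| = 19.78 + 13.07 = 32.85
Threshold 3.55: R8 (0.60) is within range.

R8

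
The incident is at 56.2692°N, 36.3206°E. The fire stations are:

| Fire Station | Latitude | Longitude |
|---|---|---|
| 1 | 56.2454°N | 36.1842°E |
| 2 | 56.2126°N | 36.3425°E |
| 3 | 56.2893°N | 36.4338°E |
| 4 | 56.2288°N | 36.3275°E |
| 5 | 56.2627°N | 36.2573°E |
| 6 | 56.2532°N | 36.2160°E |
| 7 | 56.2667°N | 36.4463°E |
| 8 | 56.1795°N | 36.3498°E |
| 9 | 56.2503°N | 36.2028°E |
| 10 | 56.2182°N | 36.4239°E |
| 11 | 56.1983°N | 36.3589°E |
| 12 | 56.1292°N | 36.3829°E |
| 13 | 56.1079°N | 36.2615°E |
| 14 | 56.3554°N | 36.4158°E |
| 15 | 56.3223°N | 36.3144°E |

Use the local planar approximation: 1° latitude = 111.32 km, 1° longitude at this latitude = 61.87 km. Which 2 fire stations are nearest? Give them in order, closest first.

5, 4

Distances from 56.2692°N, 36.3206°E:
1: 8.8452 km
2: 6.4448 km
3: 7.3524 km
4: 4.5175 km
5: 3.9827 km
6: 6.7122 km
7: 7.7820 km
8: 10.1475 km
9: 7.5859 km
10: 8.5486 km
11: 8.2406 km
12: 16.0544 km
13: 18.3244 km
14: 11.2593 km
15: 5.9235 km
Sorted: 5 (3.9827 km) < 4 (4.5175 km) < 15 (5.9235 km) < 2 (6.4448 km) < …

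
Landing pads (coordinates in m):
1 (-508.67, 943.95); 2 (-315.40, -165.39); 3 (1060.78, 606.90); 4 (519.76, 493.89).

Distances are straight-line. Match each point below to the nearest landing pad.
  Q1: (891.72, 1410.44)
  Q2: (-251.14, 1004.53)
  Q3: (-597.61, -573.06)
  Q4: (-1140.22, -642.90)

Q1 at (891.72, 1410.44):
  1: √((-1400.39)² + (-466.49)²) = √(1961092.1521 + 217612.9201) = 1476.04 m
  2: √((-1207.12)² + (-1575.83)²) = √(1457138.6944 + 2483240.1889) = 1985.04 m
  3: √((169.06)² + (-803.54)²) = √(28581.2836 + 645676.5316) = 821.13 m
  4: √((-371.96)² + (-916.55)²) = √(138354.2416 + 840063.9025) = 989.15 m
  → nearest: 3 (821.13 m)
Q2 at (-251.14, 1004.53):
  1: √((-257.53)² + (-60.58)²) = √(66321.7009 + 3669.9364) = 264.56 m
  2: √((-64.26)² + (-1169.92)²) = √(4129.3476 + 1368712.8064) = 1171.68 m
  3: √((1311.92)² + (-397.63)²) = √(1721134.0864 + 158109.6169) = 1370.86 m
  4: √((770.90)² + (-510.64)²) = √(594286.8100 + 260753.2096) = 924.68 m
  → nearest: 1 (264.56 m)
Q3 at (-597.61, -573.06):
  1: √((88.94)² + (1517.01)²) = √(7910.3236 + 2301319.3401) = 1519.61 m
  2: √((282.21)² + (407.67)²) = √(79642.4841 + 166194.8289) = 495.82 m
  3: √((1658.39)² + (1179.96)²) = √(2750257.3921 + 1392305.6016) = 2035.33 m
  4: √((1117.37)² + (1066.95)²) = √(1248515.7169 + 1138382.3025) = 1544.96 m
  → nearest: 2 (495.82 m)
Q4 at (-1140.22, -642.90):
  1: √((631.55)² + (1586.85)²) = √(398855.4025 + 2518092.9225) = 1707.91 m
  2: √((824.82)² + (477.51)²) = √(680328.0324 + 228015.8001) = 953.07 m
  3: √((2201.00)² + (1249.80)²) = √(4844401.0000 + 1562000.0400) = 2531.09 m
  4: √((1659.98)² + (1136.79)²) = √(2755533.6004 + 1292291.5041) = 2011.92 m
  → nearest: 2 (953.07 m)

Q1→3; Q2→1; Q3→2; Q4→2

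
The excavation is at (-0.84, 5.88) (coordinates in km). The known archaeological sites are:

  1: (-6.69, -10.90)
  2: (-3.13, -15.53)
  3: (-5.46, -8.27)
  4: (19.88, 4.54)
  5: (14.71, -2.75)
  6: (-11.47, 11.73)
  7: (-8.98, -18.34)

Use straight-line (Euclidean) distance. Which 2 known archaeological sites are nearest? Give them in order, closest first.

Distances from (-0.84, 5.88):
1: √((-5.85)² + (-16.78)²) = √(34.2225 + 281.5684) = 17.77 km
2: √((-2.29)² + (-21.41)²) = √(5.2441 + 458.3881) = 21.53 km
3: √((-4.62)² + (-14.15)²) = √(21.3444 + 200.2225) = 14.89 km
4: √((20.72)² + (-1.34)²) = √(429.3184 + 1.7956) = 20.76 km
5: √((15.55)² + (-8.63)²) = √(241.8025 + 74.4769) = 17.78 km
6: √((-10.63)² + (5.85)²) = √(112.9969 + 34.2225) = 12.13 km
7: √((-8.14)² + (-24.22)²) = √(66.2596 + 586.6084) = 25.55 km
Sorted: 6 (12.13 km) < 3 (14.89 km) < 1 (17.77 km) < 5 (17.78 km) < …

6, 3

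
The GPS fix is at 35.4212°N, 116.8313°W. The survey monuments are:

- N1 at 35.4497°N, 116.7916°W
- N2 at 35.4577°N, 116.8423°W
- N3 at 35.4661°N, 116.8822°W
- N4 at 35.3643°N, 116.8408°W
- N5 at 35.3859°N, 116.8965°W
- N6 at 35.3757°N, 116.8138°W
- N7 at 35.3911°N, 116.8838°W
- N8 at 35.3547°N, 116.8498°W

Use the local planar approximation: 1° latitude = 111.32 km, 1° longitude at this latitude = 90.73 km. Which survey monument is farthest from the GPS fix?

N8

Distances from 35.4212°N, 116.8313°W:
N1: √((0.0285·111.32)² + (0.0397·90.73)²) = √(10.065518 + 12.974267) = 4.8000 km
N2: √((0.0365·111.32)² + (-0.0110·90.73)²) = √(16.509432 + 0.996064) = 4.1840 km
N3: √((0.0449·111.32)² + (-0.0509·90.73)²) = √(24.982683 + 21.327374) = 6.8051 km
N4: √((-0.0569·111.32)² + (-0.0095·90.73)²) = √(40.120924 + 0.742932) = 6.3925 km
N5: √((-0.0353·111.32)² + (-0.0652·90.73)²) = √(15.441725 + 34.994276) = 7.1018 km
N6: √((-0.0455·111.32)² + (0.0175·90.73)²) = √(25.654833 + 2.521029) = 5.3081 km
N7: √((-0.0301·111.32)² + (-0.0525·90.73)²) = √(11.227405 + 22.689265) = 5.8238 km
N8: √((-0.0665·111.32)² + (-0.0185·90.73)²) = √(54.801152 + 2.817379) = 7.5907 km
Maximum: N8 at 7.5907 km.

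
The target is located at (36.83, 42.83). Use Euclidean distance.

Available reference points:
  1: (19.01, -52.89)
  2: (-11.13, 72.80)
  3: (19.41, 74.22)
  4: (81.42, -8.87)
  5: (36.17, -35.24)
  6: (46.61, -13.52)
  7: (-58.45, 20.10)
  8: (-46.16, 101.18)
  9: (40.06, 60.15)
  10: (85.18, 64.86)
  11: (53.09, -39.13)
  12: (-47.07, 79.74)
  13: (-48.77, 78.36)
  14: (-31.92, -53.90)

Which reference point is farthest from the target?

Distances from (36.83, 42.83):
1: √((-17.82)² + (-95.72)²) = √(317.5524 + 9162.3184) = 97.36
2: √((-47.96)² + (29.97)²) = √(2300.1616 + 898.2009) = 56.55
3: √((-17.42)² + (31.39)²) = √(303.4564 + 985.3321) = 35.90
4: √((44.59)² + (-51.70)²) = √(1988.2681 + 2672.8900) = 68.27
5: √((-0.66)² + (-78.07)²) = √(0.4356 + 6094.9249) = 78.07
6: √((9.78)² + (-56.35)²) = √(95.6484 + 3175.3225) = 57.19
7: √((-95.28)² + (-22.73)²) = √(9078.2784 + 516.6529) = 97.95
8: √((-82.99)² + (58.35)²) = √(6887.3401 + 3404.7225) = 101.45
9: √((3.23)² + (17.32)²) = √(10.4329 + 299.9824) = 17.62
10: √((48.35)² + (22.03)²) = √(2337.7225 + 485.3209) = 53.13
11: √((16.26)² + (-81.96)²) = √(264.3876 + 6717.4416) = 83.56
12: √((-83.90)² + (36.91)²) = √(7039.2100 + 1362.3481) = 91.66
13: √((-85.60)² + (35.53)²) = √(7327.3600 + 1262.3809) = 92.68
14: √((-68.75)² + (-96.73)²) = √(4726.5625 + 9356.6929) = 118.67
Maximum: 14 at 118.67.

14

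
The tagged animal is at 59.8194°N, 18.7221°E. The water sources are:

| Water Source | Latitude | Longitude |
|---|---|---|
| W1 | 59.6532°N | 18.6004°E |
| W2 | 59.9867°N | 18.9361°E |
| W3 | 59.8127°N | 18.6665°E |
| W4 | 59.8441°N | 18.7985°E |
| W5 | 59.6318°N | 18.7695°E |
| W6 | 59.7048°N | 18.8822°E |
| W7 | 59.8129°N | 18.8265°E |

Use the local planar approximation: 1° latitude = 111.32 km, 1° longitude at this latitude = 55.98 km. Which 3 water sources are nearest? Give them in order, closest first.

W3, W4, W7

Distances from 59.8194°N, 18.7221°E:
W1: 19.7159 km
W2: 22.1441 km
W3: 3.2006 km
W4: 5.0845 km
W5: 21.0515 km
W6: 15.5908 km
W7: 5.8889 km
Sorted: W3 (3.2006 km) < W4 (5.0845 km) < W7 (5.8889 km) < W6 (15.5908 km) < W1 (19.7159 km) < …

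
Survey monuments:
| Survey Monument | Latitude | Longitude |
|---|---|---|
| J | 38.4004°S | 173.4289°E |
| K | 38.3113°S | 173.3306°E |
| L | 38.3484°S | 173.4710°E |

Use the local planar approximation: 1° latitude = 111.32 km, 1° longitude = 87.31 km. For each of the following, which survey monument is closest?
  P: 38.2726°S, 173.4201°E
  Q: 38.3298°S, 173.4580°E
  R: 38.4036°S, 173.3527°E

P→K; Q→L; R→J

P at 38.2726°S, 173.4201°E:
  J: √((-0.1278·111.32)² + (0.0088·87.31)²) = √(202.398879 + 0.590328) = 14.2474 km
  K: √((-0.0387·111.32)² + (-0.0895·87.31)²) = √(18.559588 + 61.062425) = 8.9231 km
  L: √((-0.0758·111.32)² + (0.0509·87.31)²) = √(71.200789 + 19.749838) = 9.5368 km
  → nearest: K (8.9231 km)
Q at 38.3298°S, 173.4580°E:
  J: √((-0.0706·111.32)² + (-0.0291·87.31)²) = √(61.766899 + 6.455263) = 8.2597 km
  K: √((0.0185·111.32)² + (-0.1274·87.31)²) = √(4.241211 + 123.727669) = 11.3123 km
  L: √((-0.0186·111.32)² + (0.0130·87.31)²) = √(4.287186 + 1.288293) = 2.3612 km
  → nearest: L (2.3612 km)
R at 38.4036°S, 173.3527°E:
  J: √((0.0032·111.32)² + (0.0762·87.31)²) = √(0.126896 + 44.262702) = 6.6626 km
  K: √((0.0923·111.32)² + (-0.0221·87.31)²) = √(105.572255 + 3.723167) = 10.4544 km
  L: √((0.0552·111.32)² + (0.1183·87.31)²) = √(37.759354 + 106.683552) = 12.0184 km
  → nearest: J (6.6626 km)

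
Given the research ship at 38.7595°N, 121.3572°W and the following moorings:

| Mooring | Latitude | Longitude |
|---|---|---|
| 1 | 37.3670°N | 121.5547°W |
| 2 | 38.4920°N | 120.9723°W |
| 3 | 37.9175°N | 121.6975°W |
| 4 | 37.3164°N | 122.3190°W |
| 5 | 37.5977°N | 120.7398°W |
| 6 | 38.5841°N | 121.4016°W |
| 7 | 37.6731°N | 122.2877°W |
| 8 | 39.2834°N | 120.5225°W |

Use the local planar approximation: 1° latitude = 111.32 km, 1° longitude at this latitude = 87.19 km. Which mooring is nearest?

6

Distances from 38.7595°N, 121.3572°W:
1: 155.9666 km
2: 44.8661 km
3: 98.3155 km
4: 181.2167 km
5: 140.0873 km
6: 19.9056 km
7: 145.6301 km
8: 93.2623 km
Minimum: 6 at 19.9056 km.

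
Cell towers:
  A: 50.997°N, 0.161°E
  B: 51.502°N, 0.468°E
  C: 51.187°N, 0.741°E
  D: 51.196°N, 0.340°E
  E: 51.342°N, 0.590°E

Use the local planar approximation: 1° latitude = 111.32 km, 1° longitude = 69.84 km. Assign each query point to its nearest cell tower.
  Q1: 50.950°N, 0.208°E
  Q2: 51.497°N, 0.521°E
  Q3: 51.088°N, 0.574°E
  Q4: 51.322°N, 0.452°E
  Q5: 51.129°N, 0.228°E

Q1 at 50.950°N, 0.208°E:
  A: 6.176 km
  B: 64.075 km
  C: 45.626 km
  D: 28.895 km
  E: 51.147 km
  → nearest: A (6.176 km)
Q2 at 51.497°N, 0.521°E:
  A: 61.075 km
  B: 3.743 km
  C: 37.775 km
  D: 35.813 km
  E: 17.915 km
  → nearest: B (3.743 km)
Q3 at 51.088°N, 0.574°E:
  A: 30.571 km
  B: 46.677 km
  C: 16.046 km
  D: 20.288 km
  E: 28.297 km
  → nearest: C (16.046 km)
Q4 at 51.322°N, 0.452°E:
  A: 41.497 km
  B: 20.069 km
  C: 25.164 km
  D: 16.060 km
  E: 9.892 km
  → nearest: E (9.892 km)
Q5 at 51.129°N, 0.228°E:
  A: 15.421 km
  B: 44.778 km
  C: 36.405 km
  D: 10.808 km
  E: 34.661 km
  → nearest: D (10.808 km)

Q1→A; Q2→B; Q3→C; Q4→E; Q5→D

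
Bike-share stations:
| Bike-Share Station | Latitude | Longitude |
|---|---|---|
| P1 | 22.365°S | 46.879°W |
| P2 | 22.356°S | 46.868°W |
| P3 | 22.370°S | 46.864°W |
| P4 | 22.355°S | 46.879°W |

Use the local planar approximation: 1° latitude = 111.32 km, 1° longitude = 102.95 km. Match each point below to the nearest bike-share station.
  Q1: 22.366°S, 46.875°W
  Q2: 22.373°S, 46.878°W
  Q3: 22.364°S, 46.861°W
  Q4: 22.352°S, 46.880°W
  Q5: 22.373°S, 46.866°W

Q1→P1; Q2→P1; Q3→P3; Q4→P4; Q5→P3

Q1 at 22.366°S, 46.875°W:
  P1: 0.427 km
  P2: 1.326 km
  P3: 1.217 km
  P4: 1.292 km
  → nearest: P1 (0.427 km)
Q2 at 22.373°S, 46.878°W:
  P1: 0.896 km
  P2: 2.154 km
  P3: 1.479 km
  P4: 2.006 km
  → nearest: P1 (0.896 km)
Q3 at 22.364°S, 46.861°W:
  P1: 1.856 km
  P2: 1.146 km
  P3: 0.736 km
  P4: 2.107 km
  → nearest: P3 (0.736 km)
Q4 at 22.352°S, 46.880°W:
  P1: 1.451 km
  P2: 1.313 km
  P3: 2.594 km
  P4: 0.349 km
  → nearest: P4 (0.349 km)
Q5 at 22.373°S, 46.866°W:
  P1: 1.608 km
  P2: 1.904 km
  P3: 0.392 km
  P4: 2.410 km
  → nearest: P3 (0.392 km)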